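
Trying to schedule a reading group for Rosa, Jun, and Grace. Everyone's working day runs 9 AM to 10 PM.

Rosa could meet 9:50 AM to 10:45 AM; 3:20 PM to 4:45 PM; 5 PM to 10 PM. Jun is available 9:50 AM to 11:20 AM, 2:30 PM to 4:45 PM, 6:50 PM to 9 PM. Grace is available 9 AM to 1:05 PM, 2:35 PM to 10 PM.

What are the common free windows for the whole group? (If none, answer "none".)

Rosa ∩ Jun: 09:50-10:45, 15:20-16:45, 18:50-21:00.
Rosa ∩ Jun ∩ Grace: 09:50-10:45, 15:20-16:45, 18:50-21:00.

09:50-10:45, 15:20-16:45, 18:50-21:00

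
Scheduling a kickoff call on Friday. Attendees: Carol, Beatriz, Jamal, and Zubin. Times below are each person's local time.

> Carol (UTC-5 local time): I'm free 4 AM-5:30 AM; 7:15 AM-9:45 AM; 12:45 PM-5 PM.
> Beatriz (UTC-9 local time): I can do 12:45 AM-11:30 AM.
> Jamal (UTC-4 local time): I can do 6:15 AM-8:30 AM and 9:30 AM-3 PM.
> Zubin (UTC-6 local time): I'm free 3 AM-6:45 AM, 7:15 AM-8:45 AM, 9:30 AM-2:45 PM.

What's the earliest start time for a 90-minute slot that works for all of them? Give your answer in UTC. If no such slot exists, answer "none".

none

Carol in UTC: 09:00-10:30, 12:15-14:45, 17:45-22:00 (add 5h to convert from UTC-5).
Beatriz in UTC: 09:45-20:30 (add 9h to convert from UTC-9).
Jamal in UTC: 10:15-12:30, 13:30-19:00 (add 4h to convert from UTC-4).
Zubin in UTC: 09:00-12:45, 13:15-14:45, 15:30-20:45 (add 6h to convert from UTC-6).
Carol ∩ Beatriz: 09:45-10:30, 12:15-14:45, 17:45-20:30.
Carol ∩ Beatriz ∩ Jamal: 10:15-10:30, 12:15-12:30, 13:30-14:45, 17:45-19:00.
Carol ∩ Beatriz ∩ Jamal ∩ Zubin: 10:15-10:30, 12:15-12:30, 13:30-14:45, 17:45-19:00.
No common window is at least 90 minutes long.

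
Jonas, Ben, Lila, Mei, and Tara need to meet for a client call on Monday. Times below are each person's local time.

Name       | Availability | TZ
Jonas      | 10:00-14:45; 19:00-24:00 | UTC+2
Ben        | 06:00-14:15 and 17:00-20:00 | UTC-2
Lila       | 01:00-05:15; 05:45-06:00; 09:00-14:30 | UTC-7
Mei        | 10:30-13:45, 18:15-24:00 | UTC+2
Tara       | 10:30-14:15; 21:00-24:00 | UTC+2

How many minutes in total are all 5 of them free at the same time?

345

Jonas in UTC: 08:00-12:45, 17:00-22:00 (subtract 2h to convert from UTC+2).
Ben in UTC: 08:00-16:15, 19:00-22:00 (add 2h to convert from UTC-2).
Lila in UTC: 08:00-12:15, 12:45-13:00, 16:00-21:30 (add 7h to convert from UTC-7).
Mei in UTC: 08:30-11:45, 16:15-22:00 (subtract 2h to convert from UTC+2).
Tara in UTC: 08:30-12:15, 19:00-22:00 (subtract 2h to convert from UTC+2).
Jonas ∩ Ben: 08:00-12:45, 19:00-22:00.
Jonas ∩ Ben ∩ Lila: 08:00-12:15, 19:00-21:30.
Jonas ∩ Ben ∩ Lila ∩ Mei: 08:30-11:45, 19:00-21:30.
Jonas ∩ Ben ∩ Lila ∩ Mei ∩ Tara: 08:30-11:45, 19:00-21:30.
Summing the common windows: 195 + 150 = 345 minutes.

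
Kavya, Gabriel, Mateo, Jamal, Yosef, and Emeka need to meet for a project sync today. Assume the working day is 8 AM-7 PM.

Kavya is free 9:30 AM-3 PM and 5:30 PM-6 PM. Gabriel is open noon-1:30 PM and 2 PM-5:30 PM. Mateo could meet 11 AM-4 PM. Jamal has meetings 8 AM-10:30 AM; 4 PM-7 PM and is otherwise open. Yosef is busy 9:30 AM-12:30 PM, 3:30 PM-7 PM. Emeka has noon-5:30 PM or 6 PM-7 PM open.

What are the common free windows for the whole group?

12:30-13:30, 14:00-15:00

Kavya free: 09:30-15:00, 17:30-18:00.
Gabriel free: 12:00-13:30, 14:00-17:30.
Mateo free: 11:00-16:00.
Jamal free: 10:30-16:00 (invert busy blocks within the working day).
Yosef free: 08:00-09:30, 12:30-15:30 (invert busy blocks within the working day).
Emeka free: 12:00-17:30, 18:00-19:00.
Kavya ∩ Gabriel: 12:00-13:30, 14:00-15:00.
Kavya ∩ Gabriel ∩ Mateo: 12:00-13:30, 14:00-15:00.
Kavya ∩ Gabriel ∩ Mateo ∩ Jamal: 12:00-13:30, 14:00-15:00.
Kavya ∩ Gabriel ∩ Mateo ∩ Jamal ∩ Yosef: 12:30-13:30, 14:00-15:00.
Kavya ∩ Gabriel ∩ Mateo ∩ Jamal ∩ Yosef ∩ Emeka: 12:30-13:30, 14:00-15:00.
Those are the intersection windows.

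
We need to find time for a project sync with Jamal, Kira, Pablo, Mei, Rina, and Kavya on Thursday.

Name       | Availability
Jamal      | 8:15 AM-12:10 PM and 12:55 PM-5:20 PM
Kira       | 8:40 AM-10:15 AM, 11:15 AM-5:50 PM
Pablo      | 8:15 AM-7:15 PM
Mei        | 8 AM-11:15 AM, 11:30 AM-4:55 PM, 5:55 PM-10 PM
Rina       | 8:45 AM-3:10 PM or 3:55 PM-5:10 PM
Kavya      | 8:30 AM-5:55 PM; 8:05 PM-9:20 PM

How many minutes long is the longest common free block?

135

Jamal ∩ Kira: 08:40-10:15, 11:15-12:10, 12:55-17:20.
Jamal ∩ Kira ∩ Pablo: 08:40-10:15, 11:15-12:10, 12:55-17:20.
Jamal ∩ Kira ∩ Pablo ∩ Mei: 08:40-10:15, 11:30-12:10, 12:55-16:55.
Jamal ∩ Kira ∩ Pablo ∩ Mei ∩ Rina: 08:45-10:15, 11:30-12:10, 12:55-15:10, 15:55-16:55.
Jamal ∩ Kira ∩ Pablo ∩ Mei ∩ Rina ∩ Kavya: 08:45-10:15, 11:30-12:10, 12:55-15:10, 15:55-16:55.
The longest is 12:55-15:10 at 135 minutes.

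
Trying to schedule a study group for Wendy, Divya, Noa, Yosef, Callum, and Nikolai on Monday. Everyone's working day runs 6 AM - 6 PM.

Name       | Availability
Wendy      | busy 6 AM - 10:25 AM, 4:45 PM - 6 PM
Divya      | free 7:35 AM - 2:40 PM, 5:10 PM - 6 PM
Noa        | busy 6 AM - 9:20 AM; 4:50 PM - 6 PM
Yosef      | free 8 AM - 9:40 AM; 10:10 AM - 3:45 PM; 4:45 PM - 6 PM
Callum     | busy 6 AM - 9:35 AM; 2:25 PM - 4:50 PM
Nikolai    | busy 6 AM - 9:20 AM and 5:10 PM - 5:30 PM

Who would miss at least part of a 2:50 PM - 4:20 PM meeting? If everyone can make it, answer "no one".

Wendy free: 10:25-16:45 (invert busy blocks within the working day).
Divya free: 07:35-14:40, 17:10-18:00.
Noa free: 09:20-16:50 (invert busy blocks within the working day).
Yosef free: 08:00-09:40, 10:10-15:45, 16:45-18:00.
Callum free: 09:35-14:25, 16:50-18:00 (invert busy blocks within the working day).
Nikolai free: 09:20-17:10, 17:30-18:00 (invert busy blocks within the working day).
Wendy: free for 14:50-16:20. Divya: not fully free for 14:50-16:20. Noa: free for 14:50-16:20. Yosef: not fully free for 14:50-16:20. Callum: not fully free for 14:50-16:20. Nikolai: free for 14:50-16:20.

Callum, Divya, Yosef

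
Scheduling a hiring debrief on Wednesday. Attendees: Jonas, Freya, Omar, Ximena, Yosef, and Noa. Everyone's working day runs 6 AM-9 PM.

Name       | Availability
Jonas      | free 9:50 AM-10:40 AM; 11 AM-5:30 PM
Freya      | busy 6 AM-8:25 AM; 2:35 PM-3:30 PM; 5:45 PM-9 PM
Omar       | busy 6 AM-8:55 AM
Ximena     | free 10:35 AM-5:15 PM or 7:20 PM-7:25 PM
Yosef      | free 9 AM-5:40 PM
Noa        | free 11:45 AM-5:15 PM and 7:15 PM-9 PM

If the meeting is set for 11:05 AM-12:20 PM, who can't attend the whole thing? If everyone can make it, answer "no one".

Noa

Jonas free: 09:50-10:40, 11:00-17:30.
Freya free: 08:25-14:35, 15:30-17:45 (invert busy blocks within the working day).
Omar free: 08:55-21:00 (invert busy blocks within the working day).
Ximena free: 10:35-17:15, 19:20-19:25.
Yosef free: 09:00-17:40.
Noa free: 11:45-17:15, 19:15-21:00.
Jonas: free for 11:05-12:20. Freya: free for 11:05-12:20. Omar: free for 11:05-12:20. Ximena: free for 11:05-12:20. Yosef: free for 11:05-12:20. Noa: not fully free for 11:05-12:20.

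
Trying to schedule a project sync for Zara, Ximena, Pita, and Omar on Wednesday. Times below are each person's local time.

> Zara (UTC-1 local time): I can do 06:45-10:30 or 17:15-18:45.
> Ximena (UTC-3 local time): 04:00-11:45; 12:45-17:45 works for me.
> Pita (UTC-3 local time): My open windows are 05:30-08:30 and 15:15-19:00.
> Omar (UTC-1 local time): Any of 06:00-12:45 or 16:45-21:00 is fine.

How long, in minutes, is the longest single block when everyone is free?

180

Zara in UTC: 07:45-11:30, 18:15-19:45 (add 1h to convert from UTC-1).
Ximena in UTC: 07:00-14:45, 15:45-20:45 (add 3h to convert from UTC-3).
Pita in UTC: 08:30-11:30, 18:15-22:00 (add 3h to convert from UTC-3).
Omar in UTC: 07:00-13:45, 17:45-22:00 (add 1h to convert from UTC-1).
Zara ∩ Ximena: 07:45-11:30, 18:15-19:45.
Zara ∩ Ximena ∩ Pita: 08:30-11:30, 18:15-19:45.
Zara ∩ Ximena ∩ Pita ∩ Omar: 08:30-11:30, 18:15-19:45.
The longest is 08:30-11:30 at 180 minutes.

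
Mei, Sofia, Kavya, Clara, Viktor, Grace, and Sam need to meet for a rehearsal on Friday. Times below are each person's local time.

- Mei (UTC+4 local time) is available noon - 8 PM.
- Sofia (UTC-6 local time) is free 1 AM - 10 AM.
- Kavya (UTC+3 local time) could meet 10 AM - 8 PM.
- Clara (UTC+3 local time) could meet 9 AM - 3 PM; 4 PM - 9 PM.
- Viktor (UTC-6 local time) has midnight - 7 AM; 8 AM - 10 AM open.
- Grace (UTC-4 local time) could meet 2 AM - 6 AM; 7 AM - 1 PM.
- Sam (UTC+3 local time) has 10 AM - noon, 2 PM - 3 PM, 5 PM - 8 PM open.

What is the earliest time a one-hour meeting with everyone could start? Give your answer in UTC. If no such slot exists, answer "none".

Mei in UTC: 08:00-16:00 (subtract 4h to convert from UTC+4).
Sofia in UTC: 07:00-16:00 (add 6h to convert from UTC-6).
Kavya in UTC: 07:00-17:00 (subtract 3h to convert from UTC+3).
Clara in UTC: 06:00-12:00, 13:00-18:00 (subtract 3h to convert from UTC+3).
Viktor in UTC: 06:00-13:00, 14:00-16:00 (add 6h to convert from UTC-6).
Grace in UTC: 06:00-10:00, 11:00-17:00 (add 4h to convert from UTC-4).
Sam in UTC: 07:00-09:00, 11:00-12:00, 14:00-17:00 (subtract 3h to convert from UTC+3).
Mei ∩ Sofia: 08:00-16:00.
Mei ∩ Sofia ∩ Kavya: 08:00-16:00.
Mei ∩ Sofia ∩ Kavya ∩ Clara: 08:00-12:00, 13:00-16:00.
Mei ∩ Sofia ∩ Kavya ∩ Clara ∩ Viktor: 08:00-12:00, 14:00-16:00.
Mei ∩ Sofia ∩ Kavya ∩ Clara ∩ Viktor ∩ Grace: 08:00-10:00, 11:00-12:00, 14:00-16:00.
Mei ∩ Sofia ∩ Kavya ∩ Clara ∩ Viktor ∩ Grace ∩ Sam: 08:00-09:00, 11:00-12:00, 14:00-16:00.
The first common window of at least 60 minutes is 08:00-09:00, so the earliest start is 08:00.

08:00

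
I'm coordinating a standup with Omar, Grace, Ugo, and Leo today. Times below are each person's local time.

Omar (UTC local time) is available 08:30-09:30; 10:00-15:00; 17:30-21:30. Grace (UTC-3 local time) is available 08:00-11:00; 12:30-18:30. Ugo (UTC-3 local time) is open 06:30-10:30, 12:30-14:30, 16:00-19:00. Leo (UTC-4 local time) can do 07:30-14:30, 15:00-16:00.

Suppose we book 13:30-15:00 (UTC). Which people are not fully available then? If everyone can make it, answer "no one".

Grace, Ugo

Omar in UTC: 08:30-09:30, 10:00-15:00, 17:30-21:30.
Grace in UTC: 11:00-14:00, 15:30-21:30 (add 3h to convert from UTC-3).
Ugo in UTC: 09:30-13:30, 15:30-17:30, 19:00-22:00 (add 3h to convert from UTC-3).
Leo in UTC: 11:30-18:30, 19:00-20:00 (add 4h to convert from UTC-4).
Omar: free for 13:30-15:00. Grace: not fully free for 13:30-15:00. Ugo: not fully free for 13:30-15:00. Leo: free for 13:30-15:00.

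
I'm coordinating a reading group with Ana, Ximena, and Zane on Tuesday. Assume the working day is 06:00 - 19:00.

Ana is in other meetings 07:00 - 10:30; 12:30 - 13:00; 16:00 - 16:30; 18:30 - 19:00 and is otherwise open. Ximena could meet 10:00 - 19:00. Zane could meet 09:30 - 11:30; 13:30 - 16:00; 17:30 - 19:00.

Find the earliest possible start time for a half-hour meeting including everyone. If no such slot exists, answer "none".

10:30

Ana free: 06:00-07:00, 10:30-12:30, 13:00-16:00, 16:30-18:30 (invert busy blocks within the working day).
Ximena free: 10:00-19:00.
Zane free: 09:30-11:30, 13:30-16:00, 17:30-19:00.
Ana ∩ Ximena: 10:30-12:30, 13:00-16:00, 16:30-18:30.
Ana ∩ Ximena ∩ Zane: 10:30-11:30, 13:30-16:00, 17:30-18:30.
The first common window of at least 30 minutes is 10:30-11:30, so the earliest start is 10:30.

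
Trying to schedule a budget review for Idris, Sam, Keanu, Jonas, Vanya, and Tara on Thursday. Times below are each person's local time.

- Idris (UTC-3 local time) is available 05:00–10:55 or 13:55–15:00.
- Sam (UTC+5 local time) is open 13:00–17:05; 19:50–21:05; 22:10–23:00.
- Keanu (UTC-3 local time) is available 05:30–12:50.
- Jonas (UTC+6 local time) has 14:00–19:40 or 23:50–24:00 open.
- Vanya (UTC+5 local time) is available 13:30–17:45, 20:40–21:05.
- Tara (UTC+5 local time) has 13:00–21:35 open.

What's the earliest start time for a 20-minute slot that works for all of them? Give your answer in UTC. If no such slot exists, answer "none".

08:30

Idris in UTC: 08:00-13:55, 16:55-18:00 (add 3h to convert from UTC-3).
Sam in UTC: 08:00-12:05, 14:50-16:05, 17:10-18:00 (subtract 5h to convert from UTC+5).
Keanu in UTC: 08:30-15:50 (add 3h to convert from UTC-3).
Jonas in UTC: 08:00-13:40, 17:50-18:00 (subtract 6h to convert from UTC+6).
Vanya in UTC: 08:30-12:45, 15:40-16:05 (subtract 5h to convert from UTC+5).
Tara in UTC: 08:00-16:35 (subtract 5h to convert from UTC+5).
Idris ∩ Sam: 08:00-12:05, 17:10-18:00.
Idris ∩ Sam ∩ Keanu: 08:30-12:05.
Idris ∩ Sam ∩ Keanu ∩ Jonas: 08:30-12:05.
Idris ∩ Sam ∩ Keanu ∩ Jonas ∩ Vanya: 08:30-12:05.
Idris ∩ Sam ∩ Keanu ∩ Jonas ∩ Vanya ∩ Tara: 08:30-12:05.
The first common window of at least 20 minutes is 08:30-12:05, so the earliest start is 08:30.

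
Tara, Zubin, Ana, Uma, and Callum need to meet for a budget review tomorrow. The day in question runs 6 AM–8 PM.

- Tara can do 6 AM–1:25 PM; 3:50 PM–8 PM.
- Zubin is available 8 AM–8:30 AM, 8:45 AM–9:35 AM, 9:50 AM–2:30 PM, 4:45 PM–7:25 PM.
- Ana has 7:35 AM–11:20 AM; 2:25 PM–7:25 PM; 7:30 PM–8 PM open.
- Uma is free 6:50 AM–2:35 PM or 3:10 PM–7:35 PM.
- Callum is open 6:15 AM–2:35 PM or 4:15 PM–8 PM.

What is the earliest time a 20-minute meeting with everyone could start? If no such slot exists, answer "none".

08:00

Tara ∩ Zubin: 08:00-08:30, 08:45-09:35, 09:50-13:25, 16:45-19:25.
Tara ∩ Zubin ∩ Ana: 08:00-08:30, 08:45-09:35, 09:50-11:20, 16:45-19:25.
Tara ∩ Zubin ∩ Ana ∩ Uma: 08:00-08:30, 08:45-09:35, 09:50-11:20, 16:45-19:25.
Tara ∩ Zubin ∩ Ana ∩ Uma ∩ Callum: 08:00-08:30, 08:45-09:35, 09:50-11:20, 16:45-19:25.
The first common window of at least 20 minutes is 08:00-08:30, so the earliest start is 08:00.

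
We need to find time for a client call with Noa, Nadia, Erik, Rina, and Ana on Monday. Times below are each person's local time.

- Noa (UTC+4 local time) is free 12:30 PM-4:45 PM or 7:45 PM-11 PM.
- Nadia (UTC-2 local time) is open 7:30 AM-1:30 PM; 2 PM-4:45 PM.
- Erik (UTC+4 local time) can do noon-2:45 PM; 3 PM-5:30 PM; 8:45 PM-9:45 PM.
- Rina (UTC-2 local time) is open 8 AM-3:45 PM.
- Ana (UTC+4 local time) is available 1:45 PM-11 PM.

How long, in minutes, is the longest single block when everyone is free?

105

Noa in UTC: 08:30-12:45, 15:45-19:00 (subtract 4h to convert from UTC+4).
Nadia in UTC: 09:30-15:30, 16:00-18:45 (add 2h to convert from UTC-2).
Erik in UTC: 08:00-10:45, 11:00-13:30, 16:45-17:45 (subtract 4h to convert from UTC+4).
Rina in UTC: 10:00-17:45 (add 2h to convert from UTC-2).
Ana in UTC: 09:45-19:00 (subtract 4h to convert from UTC+4).
Noa ∩ Nadia: 09:30-12:45, 16:00-18:45.
Noa ∩ Nadia ∩ Erik: 09:30-10:45, 11:00-12:45, 16:45-17:45.
Noa ∩ Nadia ∩ Erik ∩ Rina: 10:00-10:45, 11:00-12:45, 16:45-17:45.
Noa ∩ Nadia ∩ Erik ∩ Rina ∩ Ana: 10:00-10:45, 11:00-12:45, 16:45-17:45.
The longest is 11:00-12:45 at 105 minutes.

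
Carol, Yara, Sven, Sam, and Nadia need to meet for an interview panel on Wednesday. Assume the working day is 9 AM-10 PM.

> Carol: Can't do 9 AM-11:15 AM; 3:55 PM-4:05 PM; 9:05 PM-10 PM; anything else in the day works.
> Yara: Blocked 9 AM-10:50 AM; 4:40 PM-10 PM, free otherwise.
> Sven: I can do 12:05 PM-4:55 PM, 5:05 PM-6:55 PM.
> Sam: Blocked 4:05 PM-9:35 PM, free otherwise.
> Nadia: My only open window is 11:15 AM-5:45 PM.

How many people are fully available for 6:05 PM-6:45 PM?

2

Carol free: 11:15-15:55, 16:05-21:05 (invert busy blocks within the working day).
Yara free: 10:50-16:40 (invert busy blocks within the working day).
Sven free: 12:05-16:55, 17:05-18:55.
Sam free: 09:00-16:05, 21:35-22:00 (invert busy blocks within the working day).
Nadia free: 11:15-17:45.
Carol and Sven can make the full 18:05-18:45 slot — that's 2.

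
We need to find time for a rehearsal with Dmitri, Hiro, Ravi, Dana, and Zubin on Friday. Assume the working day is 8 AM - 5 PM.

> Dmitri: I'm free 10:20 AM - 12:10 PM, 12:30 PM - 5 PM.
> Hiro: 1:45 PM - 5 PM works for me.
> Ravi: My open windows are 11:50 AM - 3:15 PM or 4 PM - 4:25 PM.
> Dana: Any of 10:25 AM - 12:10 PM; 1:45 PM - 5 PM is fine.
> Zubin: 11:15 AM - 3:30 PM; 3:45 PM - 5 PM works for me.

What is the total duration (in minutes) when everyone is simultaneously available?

115

Dmitri ∩ Hiro: 13:45-17:00.
Dmitri ∩ Hiro ∩ Ravi: 13:45-15:15, 16:00-16:25.
Dmitri ∩ Hiro ∩ Ravi ∩ Dana: 13:45-15:15, 16:00-16:25.
Dmitri ∩ Hiro ∩ Ravi ∩ Dana ∩ Zubin: 13:45-15:15, 16:00-16:25.
Summing the common windows: 90 + 25 = 115 minutes.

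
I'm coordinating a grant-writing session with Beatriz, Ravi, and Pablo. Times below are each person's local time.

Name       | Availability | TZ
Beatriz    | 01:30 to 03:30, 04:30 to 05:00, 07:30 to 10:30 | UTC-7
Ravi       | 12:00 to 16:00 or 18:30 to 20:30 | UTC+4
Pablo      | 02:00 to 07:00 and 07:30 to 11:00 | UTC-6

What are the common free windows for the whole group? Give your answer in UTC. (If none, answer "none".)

08:30-10:30, 11:30-12:00, 14:30-16:30

Beatriz in UTC: 08:30-10:30, 11:30-12:00, 14:30-17:30 (add 7h to convert from UTC-7).
Ravi in UTC: 08:00-12:00, 14:30-16:30 (subtract 4h to convert from UTC+4).
Pablo in UTC: 08:00-13:00, 13:30-17:00 (add 6h to convert from UTC-6).
Beatriz ∩ Ravi: 08:30-10:30, 11:30-12:00, 14:30-16:30.
Beatriz ∩ Ravi ∩ Pablo: 08:30-10:30, 11:30-12:00, 14:30-16:30.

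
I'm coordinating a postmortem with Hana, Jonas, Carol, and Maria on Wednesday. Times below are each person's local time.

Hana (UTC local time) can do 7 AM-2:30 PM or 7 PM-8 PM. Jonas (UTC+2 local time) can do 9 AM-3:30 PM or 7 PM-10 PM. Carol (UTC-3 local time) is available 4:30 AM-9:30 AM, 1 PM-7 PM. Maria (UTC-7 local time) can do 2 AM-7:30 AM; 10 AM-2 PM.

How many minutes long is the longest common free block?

210

Hana in UTC: 07:00-14:30, 19:00-20:00.
Jonas in UTC: 07:00-13:30, 17:00-20:00 (subtract 2h to convert from UTC+2).
Carol in UTC: 07:30-12:30, 16:00-22:00 (add 3h to convert from UTC-3).
Maria in UTC: 09:00-14:30, 17:00-21:00 (add 7h to convert from UTC-7).
Hana ∩ Jonas: 07:00-13:30, 19:00-20:00.
Hana ∩ Jonas ∩ Carol: 07:30-12:30, 19:00-20:00.
Hana ∩ Jonas ∩ Carol ∩ Maria: 09:00-12:30, 19:00-20:00.
So the common availability across everyone is 09:00-12:30, 19:00-20:00.
The longest is 09:00-12:30 at 210 minutes.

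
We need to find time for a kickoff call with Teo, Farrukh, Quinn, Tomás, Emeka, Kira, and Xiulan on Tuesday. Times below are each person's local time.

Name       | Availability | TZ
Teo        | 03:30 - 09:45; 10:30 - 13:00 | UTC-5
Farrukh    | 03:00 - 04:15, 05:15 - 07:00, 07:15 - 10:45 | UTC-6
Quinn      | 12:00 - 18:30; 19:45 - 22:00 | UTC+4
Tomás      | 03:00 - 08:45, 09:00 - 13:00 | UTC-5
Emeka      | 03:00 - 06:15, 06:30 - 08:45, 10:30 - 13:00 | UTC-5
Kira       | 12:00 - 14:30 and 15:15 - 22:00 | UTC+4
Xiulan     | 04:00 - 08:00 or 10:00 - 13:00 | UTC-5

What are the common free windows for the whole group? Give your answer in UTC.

Teo in UTC: 08:30-14:45, 15:30-18:00 (add 5h to convert from UTC-5).
Farrukh in UTC: 09:00-10:15, 11:15-13:00, 13:15-16:45 (add 6h to convert from UTC-6).
Quinn in UTC: 08:00-14:30, 15:45-18:00 (subtract 4h to convert from UTC+4).
Tomás in UTC: 08:00-13:45, 14:00-18:00 (add 5h to convert from UTC-5).
Emeka in UTC: 08:00-11:15, 11:30-13:45, 15:30-18:00 (add 5h to convert from UTC-5).
Kira in UTC: 08:00-10:30, 11:15-18:00 (subtract 4h to convert from UTC+4).
Xiulan in UTC: 09:00-13:00, 15:00-18:00 (add 5h to convert from UTC-5).
Teo ∩ Farrukh: 09:00-10:15, 11:15-13:00, 13:15-14:45, 15:30-16:45.
Teo ∩ Farrukh ∩ Quinn: 09:00-10:15, 11:15-13:00, 13:15-14:30, 15:45-16:45.
Teo ∩ Farrukh ∩ Quinn ∩ Tomás: 09:00-10:15, 11:15-13:00, 13:15-13:45, 14:00-14:30, 15:45-16:45.
Teo ∩ Farrukh ∩ Quinn ∩ Tomás ∩ Emeka: 09:00-10:15, 11:30-13:00, 13:15-13:45, 15:45-16:45.
Teo ∩ Farrukh ∩ Quinn ∩ Tomás ∩ Emeka ∩ Kira: 09:00-10:15, 11:30-13:00, 13:15-13:45, 15:45-16:45.
Teo ∩ Farrukh ∩ Quinn ∩ Tomás ∩ Emeka ∩ Kira ∩ Xiulan: 09:00-10:15, 11:30-13:00, 15:45-16:45.

09:00-10:15, 11:30-13:00, 15:45-16:45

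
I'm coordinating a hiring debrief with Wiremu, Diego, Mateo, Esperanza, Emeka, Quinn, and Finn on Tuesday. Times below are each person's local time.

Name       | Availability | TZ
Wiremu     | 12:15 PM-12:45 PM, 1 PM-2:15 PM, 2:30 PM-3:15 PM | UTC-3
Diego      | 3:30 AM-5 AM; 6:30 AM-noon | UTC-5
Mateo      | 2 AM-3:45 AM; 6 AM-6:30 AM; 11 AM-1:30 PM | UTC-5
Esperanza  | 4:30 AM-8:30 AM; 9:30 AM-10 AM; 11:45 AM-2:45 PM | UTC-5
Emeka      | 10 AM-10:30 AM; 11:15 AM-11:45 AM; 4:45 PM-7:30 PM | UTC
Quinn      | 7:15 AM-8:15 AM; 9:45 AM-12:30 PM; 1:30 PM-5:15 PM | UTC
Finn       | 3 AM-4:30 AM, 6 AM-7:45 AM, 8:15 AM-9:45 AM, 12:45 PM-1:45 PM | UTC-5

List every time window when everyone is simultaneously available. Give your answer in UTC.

none

Wiremu in UTC: 15:15-15:45, 16:00-17:15, 17:30-18:15 (add 3h to convert from UTC-3).
Diego in UTC: 08:30-10:00, 11:30-17:00 (add 5h to convert from UTC-5).
Mateo in UTC: 07:00-08:45, 11:00-11:30, 16:00-18:30 (add 5h to convert from UTC-5).
Esperanza in UTC: 09:30-13:30, 14:30-15:00, 16:45-19:45 (add 5h to convert from UTC-5).
Emeka in UTC: 10:00-10:30, 11:15-11:45, 16:45-19:30.
Quinn in UTC: 07:15-08:15, 09:45-12:30, 13:30-17:15.
Finn in UTC: 08:00-09:30, 11:00-12:45, 13:15-14:45, 17:45-18:45 (add 5h to convert from UTC-5).
Wiremu ∩ Diego: 15:15-15:45, 16:00-17:00.
Wiremu ∩ Diego ∩ Mateo: 16:00-17:00.
Wiremu ∩ Diego ∩ Mateo ∩ Esperanza: 16:45-17:00.
Wiremu ∩ Diego ∩ Mateo ∩ Esperanza ∩ Emeka: 16:45-17:00.
Wiremu ∩ Diego ∩ Mateo ∩ Esperanza ∩ Emeka ∩ Quinn: 16:45-17:00.
Wiremu ∩ Diego ∩ Mateo ∩ Esperanza ∩ Emeka ∩ Quinn ∩ Finn: ∅.
There is no time when everyone is free.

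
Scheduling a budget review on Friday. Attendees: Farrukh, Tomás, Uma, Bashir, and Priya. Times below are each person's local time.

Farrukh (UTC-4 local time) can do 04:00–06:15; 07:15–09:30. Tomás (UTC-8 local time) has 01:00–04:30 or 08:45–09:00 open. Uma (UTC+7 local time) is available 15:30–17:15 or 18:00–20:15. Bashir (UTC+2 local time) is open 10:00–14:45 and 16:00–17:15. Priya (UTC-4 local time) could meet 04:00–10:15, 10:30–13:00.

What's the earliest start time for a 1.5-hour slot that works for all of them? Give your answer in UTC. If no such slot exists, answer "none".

none

Farrukh in UTC: 08:00-10:15, 11:15-13:30 (add 4h to convert from UTC-4).
Tomás in UTC: 09:00-12:30, 16:45-17:00 (add 8h to convert from UTC-8).
Uma in UTC: 08:30-10:15, 11:00-13:15 (subtract 7h to convert from UTC+7).
Bashir in UTC: 08:00-12:45, 14:00-15:15 (subtract 2h to convert from UTC+2).
Priya in UTC: 08:00-14:15, 14:30-17:00 (add 4h to convert from UTC-4).
Farrukh ∩ Tomás: 09:00-10:15, 11:15-12:30.
Farrukh ∩ Tomás ∩ Uma: 09:00-10:15, 11:15-12:30.
Farrukh ∩ Tomás ∩ Uma ∩ Bashir: 09:00-10:15, 11:15-12:30.
Farrukh ∩ Tomás ∩ Uma ∩ Bashir ∩ Priya: 09:00-10:15, 11:15-12:30.
No common window is at least 90 minutes long.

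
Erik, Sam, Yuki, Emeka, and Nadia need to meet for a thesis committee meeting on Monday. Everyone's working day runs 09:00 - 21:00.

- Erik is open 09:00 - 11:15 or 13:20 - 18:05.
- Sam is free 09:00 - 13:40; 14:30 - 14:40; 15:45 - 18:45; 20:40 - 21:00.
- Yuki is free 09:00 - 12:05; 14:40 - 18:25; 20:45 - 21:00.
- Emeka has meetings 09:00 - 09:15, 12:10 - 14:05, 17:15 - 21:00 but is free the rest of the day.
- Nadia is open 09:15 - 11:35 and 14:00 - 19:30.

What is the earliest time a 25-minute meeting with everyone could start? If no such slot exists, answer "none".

Erik free: 09:00-11:15, 13:20-18:05.
Sam free: 09:00-13:40, 14:30-14:40, 15:45-18:45, 20:40-21:00.
Yuki free: 09:00-12:05, 14:40-18:25, 20:45-21:00.
Emeka free: 09:15-12:10, 14:05-17:15 (invert busy blocks within the working day).
Nadia free: 09:15-11:35, 14:00-19:30.
Erik ∩ Sam: 09:00-11:15, 13:20-13:40, 14:30-14:40, 15:45-18:05.
Erik ∩ Sam ∩ Yuki: 09:00-11:15, 15:45-18:05.
Erik ∩ Sam ∩ Yuki ∩ Emeka: 09:15-11:15, 15:45-17:15.
Erik ∩ Sam ∩ Yuki ∩ Emeka ∩ Nadia: 09:15-11:15, 15:45-17:15.
The first common window of at least 25 minutes is 09:15-11:15, so the earliest start is 09:15.

09:15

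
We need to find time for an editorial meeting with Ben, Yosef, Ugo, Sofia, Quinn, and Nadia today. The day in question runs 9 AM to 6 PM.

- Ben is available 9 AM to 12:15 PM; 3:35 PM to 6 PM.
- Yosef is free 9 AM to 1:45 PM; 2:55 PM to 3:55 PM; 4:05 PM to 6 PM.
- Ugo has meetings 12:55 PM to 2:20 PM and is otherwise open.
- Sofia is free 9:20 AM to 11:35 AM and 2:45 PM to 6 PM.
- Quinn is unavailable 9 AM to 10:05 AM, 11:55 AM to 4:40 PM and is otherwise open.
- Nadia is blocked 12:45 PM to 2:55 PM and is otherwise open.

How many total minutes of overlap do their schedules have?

Ben free: 09:00-12:15, 15:35-18:00.
Yosef free: 09:00-13:45, 14:55-15:55, 16:05-18:00.
Ugo free: 09:00-12:55, 14:20-18:00 (invert busy blocks within the working day).
Sofia free: 09:20-11:35, 14:45-18:00.
Quinn free: 10:05-11:55, 16:40-18:00 (invert busy blocks within the working day).
Nadia free: 09:00-12:45, 14:55-18:00 (invert busy blocks within the working day).
Ben ∩ Yosef: 09:00-12:15, 15:35-15:55, 16:05-18:00.
Ben ∩ Yosef ∩ Ugo: 09:00-12:15, 15:35-15:55, 16:05-18:00.
Ben ∩ Yosef ∩ Ugo ∩ Sofia: 09:20-11:35, 15:35-15:55, 16:05-18:00.
Ben ∩ Yosef ∩ Ugo ∩ Sofia ∩ Quinn: 10:05-11:35, 16:40-18:00.
Ben ∩ Yosef ∩ Ugo ∩ Sofia ∩ Quinn ∩ Nadia: 10:05-11:35, 16:40-18:00.
Summing the common windows: 90 + 80 = 170 minutes.

170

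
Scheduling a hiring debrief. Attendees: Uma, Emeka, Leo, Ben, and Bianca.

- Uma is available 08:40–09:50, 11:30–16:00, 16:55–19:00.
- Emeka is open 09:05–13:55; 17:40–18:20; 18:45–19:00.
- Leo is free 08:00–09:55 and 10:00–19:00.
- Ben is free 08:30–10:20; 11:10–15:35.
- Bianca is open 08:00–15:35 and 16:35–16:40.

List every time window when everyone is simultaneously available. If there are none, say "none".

09:05-09:50, 11:30-13:55

Uma ∩ Emeka: 09:05-09:50, 11:30-13:55, 17:40-18:20, 18:45-19:00.
Uma ∩ Emeka ∩ Leo: 09:05-09:50, 11:30-13:55, 17:40-18:20, 18:45-19:00.
Uma ∩ Emeka ∩ Leo ∩ Ben: 09:05-09:50, 11:30-13:55.
Uma ∩ Emeka ∩ Leo ∩ Ben ∩ Bianca: 09:05-09:50, 11:30-13:55.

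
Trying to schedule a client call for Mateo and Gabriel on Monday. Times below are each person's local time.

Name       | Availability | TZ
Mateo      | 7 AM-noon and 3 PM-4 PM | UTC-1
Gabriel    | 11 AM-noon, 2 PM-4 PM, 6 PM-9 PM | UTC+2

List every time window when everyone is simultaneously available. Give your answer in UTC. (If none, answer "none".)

Mateo in UTC: 08:00-13:00, 16:00-17:00 (add 1h to convert from UTC-1).
Gabriel in UTC: 09:00-10:00, 12:00-14:00, 16:00-19:00 (subtract 2h to convert from UTC+2).
Mateo ∩ Gabriel: 09:00-10:00, 12:00-13:00, 16:00-17:00.
Those are the intersection windows.

09:00-10:00, 12:00-13:00, 16:00-17:00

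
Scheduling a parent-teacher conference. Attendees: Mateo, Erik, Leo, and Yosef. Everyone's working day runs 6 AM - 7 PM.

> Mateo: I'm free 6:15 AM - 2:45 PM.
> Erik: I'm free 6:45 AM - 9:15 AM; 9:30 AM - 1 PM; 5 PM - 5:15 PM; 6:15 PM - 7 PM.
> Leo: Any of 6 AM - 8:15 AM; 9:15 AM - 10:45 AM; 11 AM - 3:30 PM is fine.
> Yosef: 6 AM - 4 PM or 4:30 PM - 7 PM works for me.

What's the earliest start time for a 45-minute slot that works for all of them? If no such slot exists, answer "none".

06:45

Mateo ∩ Erik: 06:45-09:15, 09:30-13:00.
Mateo ∩ Erik ∩ Leo: 06:45-08:15, 09:30-10:45, 11:00-13:00.
Mateo ∩ Erik ∩ Leo ∩ Yosef: 06:45-08:15, 09:30-10:45, 11:00-13:00.
The first common window of at least 45 minutes is 06:45-08:15, so the earliest start is 06:45.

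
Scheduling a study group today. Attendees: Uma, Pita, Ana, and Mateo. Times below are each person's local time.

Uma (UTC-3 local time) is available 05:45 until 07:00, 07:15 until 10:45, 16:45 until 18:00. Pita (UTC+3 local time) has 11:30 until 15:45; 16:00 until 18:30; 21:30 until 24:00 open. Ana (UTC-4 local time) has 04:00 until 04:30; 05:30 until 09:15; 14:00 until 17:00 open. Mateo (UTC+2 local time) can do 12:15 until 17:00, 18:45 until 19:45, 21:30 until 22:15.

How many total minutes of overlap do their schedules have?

Uma in UTC: 08:45-10:00, 10:15-13:45, 19:45-21:00 (add 3h to convert from UTC-3).
Pita in UTC: 08:30-12:45, 13:00-15:30, 18:30-21:00 (subtract 3h to convert from UTC+3).
Ana in UTC: 08:00-08:30, 09:30-13:15, 18:00-21:00 (add 4h to convert from UTC-4).
Mateo in UTC: 10:15-15:00, 16:45-17:45, 19:30-20:15 (subtract 2h to convert from UTC+2).
Uma ∩ Pita: 08:45-10:00, 10:15-12:45, 13:00-13:45, 19:45-21:00.
Uma ∩ Pita ∩ Ana: 09:30-10:00, 10:15-12:45, 13:00-13:15, 19:45-21:00.
Uma ∩ Pita ∩ Ana ∩ Mateo: 10:15-12:45, 13:00-13:15, 19:45-20:15.
Summing the common windows: 150 + 15 + 30 = 195 minutes.

195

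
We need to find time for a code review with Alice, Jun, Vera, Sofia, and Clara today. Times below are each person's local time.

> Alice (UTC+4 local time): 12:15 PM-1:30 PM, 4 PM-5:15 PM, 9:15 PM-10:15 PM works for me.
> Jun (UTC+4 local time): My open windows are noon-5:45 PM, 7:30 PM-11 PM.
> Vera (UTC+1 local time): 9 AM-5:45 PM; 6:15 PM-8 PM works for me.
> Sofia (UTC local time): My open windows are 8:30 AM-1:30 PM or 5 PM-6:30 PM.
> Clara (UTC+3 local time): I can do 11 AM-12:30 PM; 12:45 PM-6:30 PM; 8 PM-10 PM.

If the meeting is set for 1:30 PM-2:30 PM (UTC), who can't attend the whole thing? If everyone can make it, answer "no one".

Alice, Jun, Sofia

Alice in UTC: 08:15-09:30, 12:00-13:15, 17:15-18:15 (subtract 4h to convert from UTC+4).
Jun in UTC: 08:00-13:45, 15:30-19:00 (subtract 4h to convert from UTC+4).
Vera in UTC: 08:00-16:45, 17:15-19:00 (subtract 1h to convert from UTC+1).
Sofia in UTC: 08:30-13:30, 17:00-18:30.
Clara in UTC: 08:00-09:30, 09:45-15:30, 17:00-19:00 (subtract 3h to convert from UTC+3).
Alice: not fully free for 13:30-14:30. Jun: not fully free for 13:30-14:30. Vera: free for 13:30-14:30. Sofia: not fully free for 13:30-14:30. Clara: free for 13:30-14:30.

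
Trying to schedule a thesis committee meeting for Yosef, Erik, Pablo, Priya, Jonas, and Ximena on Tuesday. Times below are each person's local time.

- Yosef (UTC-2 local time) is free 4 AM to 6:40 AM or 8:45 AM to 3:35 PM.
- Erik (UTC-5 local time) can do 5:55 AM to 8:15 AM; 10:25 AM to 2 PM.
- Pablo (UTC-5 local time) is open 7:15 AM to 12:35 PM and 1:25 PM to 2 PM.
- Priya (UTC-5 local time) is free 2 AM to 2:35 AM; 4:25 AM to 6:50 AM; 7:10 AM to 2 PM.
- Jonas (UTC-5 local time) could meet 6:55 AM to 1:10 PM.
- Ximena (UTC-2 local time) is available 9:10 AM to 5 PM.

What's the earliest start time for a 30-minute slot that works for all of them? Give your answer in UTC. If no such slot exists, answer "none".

12:15

Yosef in UTC: 06:00-08:40, 10:45-17:35 (add 2h to convert from UTC-2).
Erik in UTC: 10:55-13:15, 15:25-19:00 (add 5h to convert from UTC-5).
Pablo in UTC: 12:15-17:35, 18:25-19:00 (add 5h to convert from UTC-5).
Priya in UTC: 07:00-07:35, 09:25-11:50, 12:10-19:00 (add 5h to convert from UTC-5).
Jonas in UTC: 11:55-18:10 (add 5h to convert from UTC-5).
Ximena in UTC: 11:10-19:00 (add 2h to convert from UTC-2).
Yosef ∩ Erik: 10:55-13:15, 15:25-17:35.
Yosef ∩ Erik ∩ Pablo: 12:15-13:15, 15:25-17:35.
Yosef ∩ Erik ∩ Pablo ∩ Priya: 12:15-13:15, 15:25-17:35.
Yosef ∩ Erik ∩ Pablo ∩ Priya ∩ Jonas: 12:15-13:15, 15:25-17:35.
Yosef ∩ Erik ∩ Pablo ∩ Priya ∩ Jonas ∩ Ximena: 12:15-13:15, 15:25-17:35.
The first common window of at least 30 minutes is 12:15-13:15, so the earliest start is 12:15.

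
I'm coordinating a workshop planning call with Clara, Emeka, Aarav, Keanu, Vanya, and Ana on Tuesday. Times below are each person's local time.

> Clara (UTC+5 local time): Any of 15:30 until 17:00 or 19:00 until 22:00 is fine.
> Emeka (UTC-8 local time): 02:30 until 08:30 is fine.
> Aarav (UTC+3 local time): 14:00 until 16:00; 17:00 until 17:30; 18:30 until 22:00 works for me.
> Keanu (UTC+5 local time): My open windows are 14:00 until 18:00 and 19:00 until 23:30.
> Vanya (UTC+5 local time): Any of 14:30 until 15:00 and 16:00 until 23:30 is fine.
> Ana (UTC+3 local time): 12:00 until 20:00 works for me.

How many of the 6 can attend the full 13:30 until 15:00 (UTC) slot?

3

Clara in UTC: 10:30-12:00, 14:00-17:00 (subtract 5h to convert from UTC+5).
Emeka in UTC: 10:30-16:30 (add 8h to convert from UTC-8).
Aarav in UTC: 11:00-13:00, 14:00-14:30, 15:30-19:00 (subtract 3h to convert from UTC+3).
Keanu in UTC: 09:00-13:00, 14:00-18:30 (subtract 5h to convert from UTC+5).
Vanya in UTC: 09:30-10:00, 11:00-18:30 (subtract 5h to convert from UTC+5).
Ana in UTC: 09:00-17:00 (subtract 3h to convert from UTC+3).
Emeka, Vanya, and Ana can make the full 13:30-15:00 slot — that's 3.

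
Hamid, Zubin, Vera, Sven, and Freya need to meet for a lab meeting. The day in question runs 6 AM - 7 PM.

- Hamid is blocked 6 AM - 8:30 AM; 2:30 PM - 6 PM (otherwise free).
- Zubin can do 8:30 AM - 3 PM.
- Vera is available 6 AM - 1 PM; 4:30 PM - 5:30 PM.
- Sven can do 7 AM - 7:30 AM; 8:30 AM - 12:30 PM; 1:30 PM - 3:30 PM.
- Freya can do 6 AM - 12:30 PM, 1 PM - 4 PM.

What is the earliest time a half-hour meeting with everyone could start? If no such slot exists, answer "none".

08:30

Hamid free: 08:30-14:30, 18:00-19:00 (invert busy blocks within the working day).
Zubin free: 08:30-15:00.
Vera free: 06:00-13:00, 16:30-17:30.
Sven free: 07:00-07:30, 08:30-12:30, 13:30-15:30.
Freya free: 06:00-12:30, 13:00-16:00.
Hamid ∩ Zubin: 08:30-14:30.
Hamid ∩ Zubin ∩ Vera: 08:30-13:00.
Hamid ∩ Zubin ∩ Vera ∩ Sven: 08:30-12:30.
Hamid ∩ Zubin ∩ Vera ∩ Sven ∩ Freya: 08:30-12:30.
The first common window of at least 30 minutes is 08:30-12:30, so the earliest start is 08:30.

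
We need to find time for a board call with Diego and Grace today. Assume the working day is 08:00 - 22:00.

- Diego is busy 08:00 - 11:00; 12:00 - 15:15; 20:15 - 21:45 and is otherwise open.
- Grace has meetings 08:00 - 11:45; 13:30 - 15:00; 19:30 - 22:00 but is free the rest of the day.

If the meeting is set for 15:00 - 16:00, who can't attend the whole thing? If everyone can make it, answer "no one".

Diego free: 11:00-12:00, 15:15-20:15, 21:45-22:00 (invert busy blocks within the working day).
Grace free: 11:45-13:30, 15:00-19:30 (invert busy blocks within the working day).
Diego: not fully free for 15:00-16:00. Grace: free for 15:00-16:00.

Diego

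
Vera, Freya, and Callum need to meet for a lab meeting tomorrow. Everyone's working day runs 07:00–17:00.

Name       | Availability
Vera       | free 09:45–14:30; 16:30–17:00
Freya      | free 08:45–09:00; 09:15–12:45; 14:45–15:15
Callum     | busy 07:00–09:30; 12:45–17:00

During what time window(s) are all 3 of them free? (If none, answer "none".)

Vera free: 09:45-14:30, 16:30-17:00.
Freya free: 08:45-09:00, 09:15-12:45, 14:45-15:15.
Callum free: 09:30-12:45 (invert busy blocks within the working day).
Vera ∩ Freya: 09:45-12:45.
Vera ∩ Freya ∩ Callum: 09:45-12:45.
So the common availability across everyone is 09:45-12:45.

09:45-12:45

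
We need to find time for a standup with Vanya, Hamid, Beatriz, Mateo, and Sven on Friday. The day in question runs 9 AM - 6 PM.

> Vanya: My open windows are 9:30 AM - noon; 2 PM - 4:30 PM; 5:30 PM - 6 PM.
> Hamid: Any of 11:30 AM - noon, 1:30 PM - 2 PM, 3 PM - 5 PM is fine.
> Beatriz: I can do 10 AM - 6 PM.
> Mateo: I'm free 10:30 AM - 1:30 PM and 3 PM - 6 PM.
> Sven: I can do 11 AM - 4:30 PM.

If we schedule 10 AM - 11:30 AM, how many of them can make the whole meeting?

2

Vanya and Beatriz can make the full 10:00-11:30 slot — that's 2.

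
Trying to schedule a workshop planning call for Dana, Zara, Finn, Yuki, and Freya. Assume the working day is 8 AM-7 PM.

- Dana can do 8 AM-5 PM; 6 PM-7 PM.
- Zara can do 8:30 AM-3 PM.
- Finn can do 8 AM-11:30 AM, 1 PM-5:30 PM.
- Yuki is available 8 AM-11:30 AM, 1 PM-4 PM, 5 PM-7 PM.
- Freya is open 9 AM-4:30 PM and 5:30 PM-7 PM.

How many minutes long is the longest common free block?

Dana ∩ Zara: 08:30-15:00.
Dana ∩ Zara ∩ Finn: 08:30-11:30, 13:00-15:00.
Dana ∩ Zara ∩ Finn ∩ Yuki: 08:30-11:30, 13:00-15:00.
Dana ∩ Zara ∩ Finn ∩ Yuki ∩ Freya: 09:00-11:30, 13:00-15:00.
So the common availability across everyone is 09:00-11:30, 13:00-15:00.
The longest is 09:00-11:30 at 150 minutes.

150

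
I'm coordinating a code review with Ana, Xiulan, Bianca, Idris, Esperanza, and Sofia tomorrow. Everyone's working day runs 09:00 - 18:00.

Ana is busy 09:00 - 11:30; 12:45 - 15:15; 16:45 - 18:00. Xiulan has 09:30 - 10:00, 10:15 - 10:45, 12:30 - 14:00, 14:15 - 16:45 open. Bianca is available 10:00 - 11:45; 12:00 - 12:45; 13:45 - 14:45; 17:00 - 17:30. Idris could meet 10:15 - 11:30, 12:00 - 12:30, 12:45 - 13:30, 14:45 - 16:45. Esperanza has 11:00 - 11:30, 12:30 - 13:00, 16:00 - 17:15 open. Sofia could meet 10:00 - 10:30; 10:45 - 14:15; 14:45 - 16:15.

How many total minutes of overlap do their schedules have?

0

Ana free: 11:30-12:45, 15:15-16:45 (invert busy blocks within the working day).
Xiulan free: 09:30-10:00, 10:15-10:45, 12:30-14:00, 14:15-16:45.
Bianca free: 10:00-11:45, 12:00-12:45, 13:45-14:45, 17:00-17:30.
Idris free: 10:15-11:30, 12:00-12:30, 12:45-13:30, 14:45-16:45.
Esperanza free: 11:00-11:30, 12:30-13:00, 16:00-17:15.
Sofia free: 10:00-10:30, 10:45-14:15, 14:45-16:15.
Ana ∩ Xiulan: 12:30-12:45, 15:15-16:45.
Ana ∩ Xiulan ∩ Bianca: 12:30-12:45.
Ana ∩ Xiulan ∩ Bianca ∩ Idris: ∅.
Ana ∩ Xiulan ∩ Bianca ∩ Idris ∩ Esperanza: ∅.
Ana ∩ Xiulan ∩ Bianca ∩ Idris ∩ Esperanza ∩ Sofia: ∅.
There is no time when everyone is free.
There is no common window, so the total is 0 minutes.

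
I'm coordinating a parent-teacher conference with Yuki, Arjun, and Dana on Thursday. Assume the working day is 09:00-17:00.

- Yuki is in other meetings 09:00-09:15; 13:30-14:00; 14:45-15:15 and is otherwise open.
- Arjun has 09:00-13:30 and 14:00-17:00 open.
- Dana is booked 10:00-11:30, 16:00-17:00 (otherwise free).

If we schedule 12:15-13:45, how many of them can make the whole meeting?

Yuki free: 09:15-13:30, 14:00-14:45, 15:15-17:00 (invert busy blocks within the working day).
Arjun free: 09:00-13:30, 14:00-17:00.
Dana free: 09:00-10:00, 11:30-16:00 (invert busy blocks within the working day).
Dana can make the full 12:15-13:45 slot — that's 1.

1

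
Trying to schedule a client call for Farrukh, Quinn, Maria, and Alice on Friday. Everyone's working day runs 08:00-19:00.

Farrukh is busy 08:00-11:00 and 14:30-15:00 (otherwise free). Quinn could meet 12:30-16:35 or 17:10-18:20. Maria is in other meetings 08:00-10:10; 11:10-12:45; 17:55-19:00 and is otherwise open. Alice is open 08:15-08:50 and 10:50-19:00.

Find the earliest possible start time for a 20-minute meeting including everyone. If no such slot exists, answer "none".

Farrukh free: 11:00-14:30, 15:00-19:00 (invert busy blocks within the working day).
Quinn free: 12:30-16:35, 17:10-18:20.
Maria free: 10:10-11:10, 12:45-17:55 (invert busy blocks within the working day).
Alice free: 08:15-08:50, 10:50-19:00.
Farrukh ∩ Quinn: 12:30-14:30, 15:00-16:35, 17:10-18:20.
Farrukh ∩ Quinn ∩ Maria: 12:45-14:30, 15:00-16:35, 17:10-17:55.
Farrukh ∩ Quinn ∩ Maria ∩ Alice: 12:45-14:30, 15:00-16:35, 17:10-17:55.
The first common window of at least 20 minutes is 12:45-14:30, so the earliest start is 12:45.

12:45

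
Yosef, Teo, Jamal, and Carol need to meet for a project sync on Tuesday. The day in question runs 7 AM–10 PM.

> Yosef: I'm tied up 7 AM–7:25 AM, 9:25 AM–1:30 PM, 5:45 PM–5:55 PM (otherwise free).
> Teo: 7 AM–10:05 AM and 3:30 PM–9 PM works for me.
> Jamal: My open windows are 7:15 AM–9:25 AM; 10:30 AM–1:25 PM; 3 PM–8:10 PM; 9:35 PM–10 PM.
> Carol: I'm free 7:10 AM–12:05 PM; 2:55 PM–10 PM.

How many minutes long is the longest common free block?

135

Yosef free: 07:25-09:25, 13:30-17:45, 17:55-22:00 (invert busy blocks within the working day).
Teo free: 07:00-10:05, 15:30-21:00.
Jamal free: 07:15-09:25, 10:30-13:25, 15:00-20:10, 21:35-22:00.
Carol free: 07:10-12:05, 14:55-22:00.
Yosef ∩ Teo: 07:25-09:25, 15:30-17:45, 17:55-21:00.
Yosef ∩ Teo ∩ Jamal: 07:25-09:25, 15:30-17:45, 17:55-20:10.
Yosef ∩ Teo ∩ Jamal ∩ Carol: 07:25-09:25, 15:30-17:45, 17:55-20:10.
Those are the intersection windows.
The longest is 15:30-17:45 at 135 minutes.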